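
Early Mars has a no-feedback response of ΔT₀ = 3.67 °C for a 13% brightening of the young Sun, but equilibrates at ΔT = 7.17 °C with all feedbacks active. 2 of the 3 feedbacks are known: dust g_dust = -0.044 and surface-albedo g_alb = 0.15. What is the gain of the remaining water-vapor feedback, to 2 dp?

0.38

Amplification A = ΔT/ΔT₀ = 7.17/3.67 = 1.954.
Total gain g = 1 − 1/A = 1 − 1/1.954 = 0.4882.
Known gains sum to -0.044 + 0.15 = 0.106.
g_wv = 0.4882 − 0.106 = 0.38.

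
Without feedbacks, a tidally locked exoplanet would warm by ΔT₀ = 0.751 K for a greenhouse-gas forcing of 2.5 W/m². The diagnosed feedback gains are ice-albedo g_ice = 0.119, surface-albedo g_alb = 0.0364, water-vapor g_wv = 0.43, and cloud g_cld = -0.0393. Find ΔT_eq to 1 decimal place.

1.7 K

Total gain g = 0.119 + 0.0364 + 0.43 − 0.0393 = 0.5461.
Amplification A = 1/(1 − 0.5461) = 2.203.
ΔT = 0.751 × 2.203 = 1.7 K.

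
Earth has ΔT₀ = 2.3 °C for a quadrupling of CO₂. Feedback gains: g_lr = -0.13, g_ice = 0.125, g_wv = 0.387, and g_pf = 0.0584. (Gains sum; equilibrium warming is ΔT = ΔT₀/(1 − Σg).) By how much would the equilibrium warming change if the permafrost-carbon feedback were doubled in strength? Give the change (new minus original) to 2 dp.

0.48 °C

Original: g = 0.4404, ΔT = 2.3/(1−0.4404) = 4.1101 °C.
With doubled permafrost-carbon: g' = 0.4988, ΔT' = 2.3/(1−0.4988) = 4.5890 °C.
Change = 4.5890 − 4.1101 = 0.48 °C.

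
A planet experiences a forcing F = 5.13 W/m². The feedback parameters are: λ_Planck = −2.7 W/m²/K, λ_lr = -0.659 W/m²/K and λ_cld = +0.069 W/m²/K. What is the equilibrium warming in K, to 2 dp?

Net feedback parameter λ = (−2.7) + (-0.659) + (+0.069) = -3.29 W/m²/K.
ΔT = −F/λ = −5.13/(-3.29) = 1.56 K.

1.56 K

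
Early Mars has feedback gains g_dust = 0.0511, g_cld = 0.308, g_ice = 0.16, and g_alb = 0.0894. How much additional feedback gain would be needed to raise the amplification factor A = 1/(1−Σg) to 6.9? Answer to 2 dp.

0.25

Current total gain = 0.6085.
Target gain for A = 6.9: g* = 1 − 1/6.9 = 0.8551.
Additional gain needed = 0.8551 − 0.6085 = 0.25.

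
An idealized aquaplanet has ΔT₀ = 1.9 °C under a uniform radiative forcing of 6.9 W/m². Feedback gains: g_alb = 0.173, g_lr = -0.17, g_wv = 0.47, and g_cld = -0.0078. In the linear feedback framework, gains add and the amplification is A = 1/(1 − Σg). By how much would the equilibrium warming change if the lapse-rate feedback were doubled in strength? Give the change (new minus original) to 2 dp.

-0.86 °C

Original: g = 0.4652, ΔT = 1.9/(1−0.4652) = 3.5527 °C.
With doubled lapse-rate: g' = 0.2952, ΔT' = 1.9/(1−0.2952) = 2.6958 °C.
Change = 2.6958 − 3.5527 = -0.86 °C.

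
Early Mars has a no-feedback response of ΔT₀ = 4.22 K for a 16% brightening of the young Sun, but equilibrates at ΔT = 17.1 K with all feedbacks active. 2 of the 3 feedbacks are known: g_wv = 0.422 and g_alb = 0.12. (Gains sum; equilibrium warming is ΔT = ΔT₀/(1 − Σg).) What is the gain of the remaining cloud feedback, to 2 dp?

Amplification A = ΔT/ΔT₀ = 17.1/4.22 = 4.052.
Total gain g = 1 − 1/A = 1 − 1/4.052 = 0.7532.
Known gains sum to 0.422 + 0.12 = 0.542.
g_cld = 0.7532 − 0.542 = 0.21.

0.21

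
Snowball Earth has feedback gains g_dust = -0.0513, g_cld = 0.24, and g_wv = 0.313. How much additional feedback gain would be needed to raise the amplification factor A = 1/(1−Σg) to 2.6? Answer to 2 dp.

0.11

Current total gain = 0.5017.
Target gain for A = 2.6: g* = 1 − 1/2.6 = 0.6154.
Additional gain needed = 0.6154 − 0.5017 = 0.11.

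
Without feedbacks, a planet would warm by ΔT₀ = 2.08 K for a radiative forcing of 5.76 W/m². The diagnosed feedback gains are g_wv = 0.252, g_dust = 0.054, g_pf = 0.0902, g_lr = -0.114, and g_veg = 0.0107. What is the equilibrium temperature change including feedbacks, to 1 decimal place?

2.9 K

Total gain g = 0.252 + 0.054 + 0.0902 − 0.114 + 0.0107 = 0.2929.
Amplification A = 1/(1 − 0.2929) = 1.414.
ΔT = 2.08 × 1.414 = 2.9 K.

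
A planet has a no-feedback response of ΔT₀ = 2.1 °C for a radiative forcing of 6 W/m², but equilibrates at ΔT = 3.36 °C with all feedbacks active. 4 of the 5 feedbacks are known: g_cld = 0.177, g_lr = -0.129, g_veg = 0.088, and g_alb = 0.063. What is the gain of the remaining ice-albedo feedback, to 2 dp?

0.18

Amplification A = ΔT/ΔT₀ = 3.36/2.1 = 1.6.
Total gain g = 1 − 1/A = 1 − 1/1.6 = 0.375.
Known gains sum to 0.177 − 0.129 + 0.088 + 0.063 = 0.199.
g_ice = 0.375 − 0.199 = 0.18.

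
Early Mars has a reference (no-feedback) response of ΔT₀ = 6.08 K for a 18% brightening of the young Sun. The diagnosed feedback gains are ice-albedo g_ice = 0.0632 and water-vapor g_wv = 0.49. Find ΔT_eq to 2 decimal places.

Total gain g = 0.0632 + 0.49 = 0.5532.
Amplification A = 1/(1 − 0.5532) = 2.238.
ΔT = 6.08 × 2.238 = 13.61 K.

13.61 K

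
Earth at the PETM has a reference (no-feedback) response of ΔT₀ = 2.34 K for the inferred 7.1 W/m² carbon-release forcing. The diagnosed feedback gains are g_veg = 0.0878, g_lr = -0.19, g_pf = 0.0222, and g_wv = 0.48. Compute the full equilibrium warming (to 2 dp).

Total gain g = 0.0878 − 0.19 + 0.0222 + 0.48 = 0.4.
Amplification A = 1/(1 − 0.4) = 1.667.
ΔT = 2.34 × 1.667 = 3.90 K.

3.90 K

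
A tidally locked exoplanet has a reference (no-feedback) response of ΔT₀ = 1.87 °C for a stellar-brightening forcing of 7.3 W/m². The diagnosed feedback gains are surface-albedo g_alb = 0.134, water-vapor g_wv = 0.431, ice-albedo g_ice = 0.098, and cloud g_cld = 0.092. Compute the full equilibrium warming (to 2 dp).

Total gain g = 0.134 + 0.431 + 0.098 + 0.092 = 0.755.
Amplification A = 1/(1 − 0.755) = 4.082.
ΔT = 1.87 × 4.082 = 7.63 °C.

7.63 °C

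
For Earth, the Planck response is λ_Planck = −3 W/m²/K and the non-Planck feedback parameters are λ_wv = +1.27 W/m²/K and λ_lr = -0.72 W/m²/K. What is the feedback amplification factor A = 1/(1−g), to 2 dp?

1.22

Convert to gains: g_wv = 1.27/3 = 0.4233; g_lr = -0.72/3 = -0.24.
Total gain g = 0.1833.
A = 1/(1 − 0.1833) = 1.22.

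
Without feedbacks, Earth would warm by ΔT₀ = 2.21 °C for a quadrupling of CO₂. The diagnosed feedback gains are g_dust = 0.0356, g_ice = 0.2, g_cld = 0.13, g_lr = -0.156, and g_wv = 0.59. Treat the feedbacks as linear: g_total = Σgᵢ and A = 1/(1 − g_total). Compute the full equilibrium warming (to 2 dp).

Total gain g = 0.0356 + 0.2 + 0.13 − 0.156 + 0.59 = 0.7996.
Amplification A = 1/(1 − 0.7996) = 4.99.
ΔT = 2.21 × 4.99 = 11.03 °C.

11.03 °C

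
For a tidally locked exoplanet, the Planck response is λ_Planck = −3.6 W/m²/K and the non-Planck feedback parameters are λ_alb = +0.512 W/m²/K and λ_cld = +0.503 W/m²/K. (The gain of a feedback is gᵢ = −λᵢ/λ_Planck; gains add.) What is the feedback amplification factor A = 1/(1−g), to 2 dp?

1.39

Convert to gains: g_alb = 0.512/3.6 = 0.1422; g_cld = 0.503/3.6 = 0.1397.
Total gain g = 0.2819.
A = 1/(1 − 0.2819) = 1.39.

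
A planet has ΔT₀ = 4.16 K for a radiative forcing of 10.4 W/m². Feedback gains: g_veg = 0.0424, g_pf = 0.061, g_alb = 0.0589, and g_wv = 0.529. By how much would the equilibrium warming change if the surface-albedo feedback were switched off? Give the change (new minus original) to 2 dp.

Original: g = 0.6913, ΔT = 4.16/(1−0.6913) = 13.4759 K.
Without surface-albedo: g' = 0.6324, ΔT' = 4.16/(1−0.6324) = 11.3166 K.
Change = 11.3166 − 13.4759 = -2.16 K.

-2.16 K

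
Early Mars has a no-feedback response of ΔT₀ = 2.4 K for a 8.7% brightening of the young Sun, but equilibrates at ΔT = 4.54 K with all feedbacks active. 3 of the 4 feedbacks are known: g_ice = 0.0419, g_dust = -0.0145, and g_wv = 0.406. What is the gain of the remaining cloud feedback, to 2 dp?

Amplification A = ΔT/ΔT₀ = 4.54/2.4 = 1.892.
Total gain g = 1 − 1/A = 1 − 1/1.892 = 0.4715.
Known gains sum to 0.0419 − 0.0145 + 0.406 = 0.4334.
g_cld = 0.4715 − 0.4334 = 0.04.

0.04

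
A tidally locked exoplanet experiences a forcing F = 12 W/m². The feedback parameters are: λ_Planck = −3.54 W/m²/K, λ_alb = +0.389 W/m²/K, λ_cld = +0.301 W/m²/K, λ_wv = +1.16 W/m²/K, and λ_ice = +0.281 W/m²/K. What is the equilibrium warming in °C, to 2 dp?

8.52 °C

Net feedback parameter λ = (−3.54) + (+0.389) + (+0.301) + (+1.16) + (+0.281) = -1.409 W/m²/K.
ΔT = −F/λ = −12/(-1.409) = 8.52 °C.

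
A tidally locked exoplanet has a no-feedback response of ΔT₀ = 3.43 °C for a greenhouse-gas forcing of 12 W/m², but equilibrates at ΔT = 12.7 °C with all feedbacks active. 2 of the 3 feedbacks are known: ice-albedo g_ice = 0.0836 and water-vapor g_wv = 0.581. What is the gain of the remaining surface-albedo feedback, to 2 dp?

0.07

Amplification A = ΔT/ΔT₀ = 12.7/3.43 = 3.703.
Total gain g = 1 − 1/A = 1 − 1/3.703 = 0.7299.
Known gains sum to 0.0836 + 0.581 = 0.6646.
g_alb = 0.7299 − 0.6646 = 0.07.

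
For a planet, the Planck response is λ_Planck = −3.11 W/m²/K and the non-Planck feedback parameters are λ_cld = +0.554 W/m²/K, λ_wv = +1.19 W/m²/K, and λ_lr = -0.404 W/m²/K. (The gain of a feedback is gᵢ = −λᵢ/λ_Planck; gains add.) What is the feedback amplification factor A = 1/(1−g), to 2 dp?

Convert to gains: g_cld = 0.554/3.11 = 0.1781; g_wv = 1.19/3.11 = 0.3826; g_lr = -0.404/3.11 = -0.1299.
Total gain g = 0.4308.
A = 1/(1 − 0.4308) = 1.76.

1.76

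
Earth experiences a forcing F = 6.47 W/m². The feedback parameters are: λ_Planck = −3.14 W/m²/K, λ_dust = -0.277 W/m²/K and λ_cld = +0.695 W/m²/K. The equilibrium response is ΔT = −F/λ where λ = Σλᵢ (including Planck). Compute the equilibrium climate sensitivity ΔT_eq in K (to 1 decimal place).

2.4 K

Net feedback parameter λ = (−3.14) + (-0.277) + (+0.695) = -2.722 W/m²/K.
ΔT = −F/λ = −6.47/(-2.722) = 2.4 K.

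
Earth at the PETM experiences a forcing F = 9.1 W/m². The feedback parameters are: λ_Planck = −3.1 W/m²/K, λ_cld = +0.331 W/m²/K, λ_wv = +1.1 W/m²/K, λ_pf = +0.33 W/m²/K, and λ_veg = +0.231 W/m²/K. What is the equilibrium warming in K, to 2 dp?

Net feedback parameter λ = (−3.1) + (+0.331) + (+1.1) + (+0.33) + (+0.231) = -1.108 W/m²/K.
ΔT = −F/λ = −9.1/(-1.108) = 8.21 K.

8.21 K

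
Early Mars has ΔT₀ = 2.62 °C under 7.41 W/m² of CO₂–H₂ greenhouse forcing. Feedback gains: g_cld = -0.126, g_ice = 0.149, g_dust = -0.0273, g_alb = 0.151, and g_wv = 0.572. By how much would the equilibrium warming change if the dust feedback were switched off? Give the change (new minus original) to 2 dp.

Original: g = 0.7187, ΔT = 2.62/(1−0.7187) = 9.3139 °C.
Without dust: g' = 0.746, ΔT' = 2.62/(1−0.746) = 10.3150 °C.
Change = 10.3150 − 9.3139 = 1.00 °C.

1.00 °C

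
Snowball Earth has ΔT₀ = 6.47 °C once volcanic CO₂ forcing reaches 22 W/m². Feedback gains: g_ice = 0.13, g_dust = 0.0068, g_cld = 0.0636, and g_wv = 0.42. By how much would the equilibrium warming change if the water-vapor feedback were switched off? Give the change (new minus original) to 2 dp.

-8.95 °C

Original: g = 0.6204, ΔT = 6.47/(1−0.6204) = 17.0443 °C.
Without water-vapor: g' = 0.2004, ΔT' = 6.47/(1−0.2004) = 8.0915 °C.
Change = 8.0915 − 17.0443 = -8.95 °C.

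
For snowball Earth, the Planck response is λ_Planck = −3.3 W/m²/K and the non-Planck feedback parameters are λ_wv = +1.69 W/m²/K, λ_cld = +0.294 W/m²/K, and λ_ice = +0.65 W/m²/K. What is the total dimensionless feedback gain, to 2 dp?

Convert to gains: g_wv = 1.69/3.3 = 0.5121; g_cld = 0.294/3.3 = 0.08909; g_ice = 0.65/3.3 = 0.197.
Total gain g = 0.79819.

0.80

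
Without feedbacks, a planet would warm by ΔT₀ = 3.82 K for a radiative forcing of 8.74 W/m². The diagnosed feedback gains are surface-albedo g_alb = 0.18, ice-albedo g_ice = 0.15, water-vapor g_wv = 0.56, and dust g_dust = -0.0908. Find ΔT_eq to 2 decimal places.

19.02 K

Total gain g = 0.18 + 0.15 + 0.56 − 0.0908 = 0.7992.
Amplification A = 1/(1 − 0.7992) = 4.98.
ΔT = 3.82 × 4.98 = 19.02 K.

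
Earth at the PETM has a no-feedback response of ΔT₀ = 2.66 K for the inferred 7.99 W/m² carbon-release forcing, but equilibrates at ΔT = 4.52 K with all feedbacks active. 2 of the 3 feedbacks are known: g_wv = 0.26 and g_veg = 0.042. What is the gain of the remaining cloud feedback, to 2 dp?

Amplification A = ΔT/ΔT₀ = 4.52/2.66 = 1.699.
Total gain g = 1 − 1/A = 1 − 1/1.699 = 0.4114.
Known gains sum to 0.26 + 0.042 = 0.302.
g_cld = 0.4114 − 0.302 = 0.11.

0.11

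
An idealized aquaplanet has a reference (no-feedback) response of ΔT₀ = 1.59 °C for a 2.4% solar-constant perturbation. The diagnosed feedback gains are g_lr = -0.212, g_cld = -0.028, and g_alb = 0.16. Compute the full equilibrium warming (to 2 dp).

Total gain g = -0.212 − 0.028 + 0.16 = -0.08.
Amplification A = 1/(1 + 0.08) = 0.9259.
ΔT = 1.59 × 0.9259 = 1.47 °C.

1.47 °C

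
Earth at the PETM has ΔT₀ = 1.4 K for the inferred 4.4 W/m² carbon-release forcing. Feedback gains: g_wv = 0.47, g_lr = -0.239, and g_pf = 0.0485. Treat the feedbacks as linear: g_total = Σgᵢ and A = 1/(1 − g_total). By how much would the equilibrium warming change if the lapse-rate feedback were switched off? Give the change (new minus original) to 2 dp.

0.96 K

Original: g = 0.2795, ΔT = 1.4/(1−0.2795) = 1.9431 K.
Without lapse-rate: g' = 0.5185, ΔT' = 1.4/(1−0.5185) = 2.9076 K.
Change = 2.9076 − 1.9431 = 0.96 K.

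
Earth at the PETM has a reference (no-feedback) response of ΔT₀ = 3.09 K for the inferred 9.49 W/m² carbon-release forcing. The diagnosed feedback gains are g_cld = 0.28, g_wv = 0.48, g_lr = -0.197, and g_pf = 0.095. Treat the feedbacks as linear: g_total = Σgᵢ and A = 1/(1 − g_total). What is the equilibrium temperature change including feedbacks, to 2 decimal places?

Total gain g = 0.28 + 0.48 − 0.197 + 0.095 = 0.658.
Amplification A = 1/(1 − 0.658) = 2.924.
ΔT = 3.09 × 2.924 = 9.04 K.

9.04 K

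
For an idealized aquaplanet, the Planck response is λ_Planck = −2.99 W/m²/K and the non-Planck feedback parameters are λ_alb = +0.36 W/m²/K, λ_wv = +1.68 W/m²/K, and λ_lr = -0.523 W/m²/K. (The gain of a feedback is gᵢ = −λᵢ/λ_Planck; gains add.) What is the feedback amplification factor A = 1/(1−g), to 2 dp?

Convert to gains: g_alb = 0.36/2.99 = 0.1204; g_wv = 1.68/2.99 = 0.5619; g_lr = -0.523/2.99 = -0.1749.
Total gain g = 0.5074.
A = 1/(1 − 0.5074) = 2.03.

2.03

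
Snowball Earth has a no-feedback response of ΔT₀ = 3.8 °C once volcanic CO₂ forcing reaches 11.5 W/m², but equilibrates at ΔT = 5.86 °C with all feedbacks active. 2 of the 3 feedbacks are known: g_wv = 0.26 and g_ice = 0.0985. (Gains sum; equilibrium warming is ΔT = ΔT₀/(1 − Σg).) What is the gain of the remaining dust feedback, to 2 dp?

-0.01

Amplification A = ΔT/ΔT₀ = 5.86/3.8 = 1.542.
Total gain g = 1 − 1/A = 1 − 1/1.542 = 0.3515.
Known gains sum to 0.26 + 0.0985 = 0.3585.
g_dust = 0.3515 − 0.3585 = -0.01.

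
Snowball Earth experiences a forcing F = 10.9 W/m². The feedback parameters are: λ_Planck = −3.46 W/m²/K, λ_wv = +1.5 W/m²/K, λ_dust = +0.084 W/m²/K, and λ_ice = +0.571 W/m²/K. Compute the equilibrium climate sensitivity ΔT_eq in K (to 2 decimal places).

8.35 K

Net feedback parameter λ = (−3.46) + (+1.5) + (+0.084) + (+0.571) = -1.305 W/m²/K.
ΔT = −F/λ = −10.9/(-1.305) = 8.35 K.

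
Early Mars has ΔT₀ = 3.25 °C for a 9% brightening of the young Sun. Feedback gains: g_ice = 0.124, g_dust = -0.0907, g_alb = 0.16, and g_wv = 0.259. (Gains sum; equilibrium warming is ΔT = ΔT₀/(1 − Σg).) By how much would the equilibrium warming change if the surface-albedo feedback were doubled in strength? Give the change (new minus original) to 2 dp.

Original: g = 0.4523, ΔT = 3.25/(1−0.4523) = 5.9339 °C.
With doubled surface-albedo: g' = 0.6123, ΔT' = 3.25/(1−0.6123) = 8.3828 °C.
Change = 8.3828 − 5.9339 = 2.45 °C.

2.45 °C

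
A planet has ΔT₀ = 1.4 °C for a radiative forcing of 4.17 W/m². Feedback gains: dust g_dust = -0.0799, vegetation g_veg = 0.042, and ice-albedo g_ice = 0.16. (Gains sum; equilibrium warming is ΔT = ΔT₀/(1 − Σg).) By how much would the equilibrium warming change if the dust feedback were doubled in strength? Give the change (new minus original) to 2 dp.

-0.13 °C

Original: g = 0.1221, ΔT = 1.4/(1−0.1221) = 1.5947 °C.
With doubled dust: g' = 0.0422, ΔT' = 1.4/(1−0.0422) = 1.4617 °C.
Change = 1.4617 − 1.5947 = -0.13 °C.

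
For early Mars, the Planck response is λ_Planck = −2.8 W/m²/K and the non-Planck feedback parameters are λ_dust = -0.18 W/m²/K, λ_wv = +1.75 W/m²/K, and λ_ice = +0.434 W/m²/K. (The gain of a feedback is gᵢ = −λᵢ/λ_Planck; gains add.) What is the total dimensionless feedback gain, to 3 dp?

0.716

Convert to gains: g_dust = -0.18/2.8 = -0.06429; g_wv = 1.75/2.8 = 0.625; g_ice = 0.434/2.8 = 0.155.
Total gain g = 0.71571.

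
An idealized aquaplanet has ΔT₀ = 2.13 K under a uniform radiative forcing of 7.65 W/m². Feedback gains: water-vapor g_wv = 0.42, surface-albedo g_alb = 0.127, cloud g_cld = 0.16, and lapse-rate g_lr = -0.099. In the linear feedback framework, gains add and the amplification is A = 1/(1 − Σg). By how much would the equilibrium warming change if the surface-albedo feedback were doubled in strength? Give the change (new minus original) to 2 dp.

2.60 K

Original: g = 0.608, ΔT = 2.13/(1−0.608) = 5.4337 K.
With doubled surface-albedo: g' = 0.735, ΔT' = 2.13/(1−0.735) = 8.0377 K.
Change = 8.0377 − 5.4337 = 2.60 K.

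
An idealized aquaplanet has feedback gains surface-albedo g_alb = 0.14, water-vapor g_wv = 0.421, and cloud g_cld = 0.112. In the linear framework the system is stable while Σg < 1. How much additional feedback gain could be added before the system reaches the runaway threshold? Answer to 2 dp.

Current total gain = 0.14 + 0.421 + 0.112 = 0.673.
Margin to runaway = 1 − 0.673 = 0.33.

0.33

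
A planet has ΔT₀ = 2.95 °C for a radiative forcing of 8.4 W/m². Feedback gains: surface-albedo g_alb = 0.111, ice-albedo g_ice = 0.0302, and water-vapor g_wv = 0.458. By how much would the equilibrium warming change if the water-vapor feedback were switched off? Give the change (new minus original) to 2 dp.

Original: g = 0.5992, ΔT = 2.95/(1−0.5992) = 7.3603 °C.
Without water-vapor: g' = 0.1412, ΔT' = 2.95/(1−0.1412) = 3.4350 °C.
Change = 3.4350 − 7.3603 = -3.93 °C.

-3.93 °C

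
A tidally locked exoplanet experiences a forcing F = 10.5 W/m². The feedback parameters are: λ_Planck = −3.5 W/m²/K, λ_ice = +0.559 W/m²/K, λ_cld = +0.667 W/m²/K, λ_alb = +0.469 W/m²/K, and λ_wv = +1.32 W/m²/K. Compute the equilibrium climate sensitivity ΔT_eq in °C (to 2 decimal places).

21.65 °C

Net feedback parameter λ = (−3.5) + (+0.559) + (+0.667) + (+0.469) + (+1.32) = -0.485 W/m²/K.
ΔT = −F/λ = −10.5/(-0.485) = 21.65 °C.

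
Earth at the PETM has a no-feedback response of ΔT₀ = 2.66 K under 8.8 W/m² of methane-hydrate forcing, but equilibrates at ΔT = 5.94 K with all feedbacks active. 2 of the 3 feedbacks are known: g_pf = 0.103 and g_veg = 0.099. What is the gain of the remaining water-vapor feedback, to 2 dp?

0.35

Amplification A = ΔT/ΔT₀ = 5.94/2.66 = 2.233.
Total gain g = 1 − 1/A = 1 − 1/2.233 = 0.5522.
Known gains sum to 0.103 + 0.099 = 0.202.
g_wv = 0.5522 − 0.202 = 0.35.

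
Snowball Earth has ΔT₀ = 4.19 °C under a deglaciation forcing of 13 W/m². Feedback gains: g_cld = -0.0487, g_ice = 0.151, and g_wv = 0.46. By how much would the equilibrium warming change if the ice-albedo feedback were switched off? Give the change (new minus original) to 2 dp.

-2.46 °C

Original: g = 0.5623, ΔT = 4.19/(1−0.5623) = 9.5728 °C.
Without ice-albedo: g' = 0.4113, ΔT' = 4.19/(1−0.4113) = 7.1174 °C.
Change = 7.1174 − 9.5728 = -2.46 °C.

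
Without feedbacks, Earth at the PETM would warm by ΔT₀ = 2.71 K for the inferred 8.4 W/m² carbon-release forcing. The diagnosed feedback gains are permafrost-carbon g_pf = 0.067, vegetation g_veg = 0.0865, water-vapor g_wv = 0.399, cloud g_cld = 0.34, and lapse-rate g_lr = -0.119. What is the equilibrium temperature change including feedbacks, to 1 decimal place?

Total gain g = 0.067 + 0.0865 + 0.399 + 0.34 − 0.119 = 0.7735.
Amplification A = 1/(1 − 0.7735) = 4.415.
ΔT = 2.71 × 4.415 = 12.0 K.

12.0 K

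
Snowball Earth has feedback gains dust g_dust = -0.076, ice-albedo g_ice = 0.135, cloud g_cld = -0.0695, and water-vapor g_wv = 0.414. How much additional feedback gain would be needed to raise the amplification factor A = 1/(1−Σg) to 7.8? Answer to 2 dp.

0.47

Current total gain = 0.4035.
Target gain for A = 7.8: g* = 1 − 1/7.8 = 0.8718.
Additional gain needed = 0.8718 − 0.4035 = 0.47.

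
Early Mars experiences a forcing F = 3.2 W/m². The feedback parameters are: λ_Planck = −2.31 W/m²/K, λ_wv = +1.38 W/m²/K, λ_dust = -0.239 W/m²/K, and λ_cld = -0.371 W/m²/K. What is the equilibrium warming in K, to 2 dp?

2.08 K

Net feedback parameter λ = (−2.31) + (+1.38) + (-0.239) + (-0.371) = -1.54 W/m²/K.
ΔT = −F/λ = −3.2/(-1.54) = 2.08 K.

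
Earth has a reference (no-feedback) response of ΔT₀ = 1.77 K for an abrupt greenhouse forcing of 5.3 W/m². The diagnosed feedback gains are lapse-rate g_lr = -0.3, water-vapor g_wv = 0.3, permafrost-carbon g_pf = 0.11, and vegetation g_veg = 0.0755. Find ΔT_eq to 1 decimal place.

2.2 K

Total gain g = -0.3 + 0.3 + 0.11 + 0.0755 = 0.1855.
Amplification A = 1/(1 − 0.1855) = 1.228.
ΔT = 1.77 × 1.228 = 2.2 K.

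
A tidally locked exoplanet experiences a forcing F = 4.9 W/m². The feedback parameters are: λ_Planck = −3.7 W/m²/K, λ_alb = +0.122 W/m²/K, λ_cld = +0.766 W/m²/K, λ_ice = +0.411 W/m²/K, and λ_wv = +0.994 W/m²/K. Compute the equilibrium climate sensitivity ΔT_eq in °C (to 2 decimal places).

Net feedback parameter λ = (−3.7) + (+0.122) + (+0.766) + (+0.411) + (+0.994) = -1.407 W/m²/K.
ΔT = −F/λ = −4.9/(-1.407) = 3.48 °C.

3.48 °C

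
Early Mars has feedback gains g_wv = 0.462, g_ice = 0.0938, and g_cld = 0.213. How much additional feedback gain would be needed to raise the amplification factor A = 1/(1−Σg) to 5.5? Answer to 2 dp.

Current total gain = 0.7688.
Target gain for A = 5.5: g* = 1 − 1/5.5 = 0.8182.
Additional gain needed = 0.8182 − 0.7688 = 0.05.

0.05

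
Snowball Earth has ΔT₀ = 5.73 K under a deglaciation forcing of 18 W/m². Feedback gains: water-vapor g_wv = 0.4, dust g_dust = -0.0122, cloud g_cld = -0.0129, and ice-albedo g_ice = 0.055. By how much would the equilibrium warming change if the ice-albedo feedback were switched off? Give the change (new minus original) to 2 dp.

Original: g = 0.4299, ΔT = 5.73/(1−0.4299) = 10.0509 K.
Without ice-albedo: g' = 0.3749, ΔT' = 5.73/(1−0.3749) = 9.1665 K.
Change = 9.1665 − 10.0509 = -0.88 K.

-0.88 K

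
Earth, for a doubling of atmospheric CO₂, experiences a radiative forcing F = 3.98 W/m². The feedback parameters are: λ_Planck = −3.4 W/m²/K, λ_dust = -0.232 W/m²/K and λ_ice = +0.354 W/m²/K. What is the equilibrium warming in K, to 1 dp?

Net feedback parameter λ = (−3.4) + (-0.232) + (+0.354) = -3.278 W/m²/K.
ΔT = −F/λ = −3.98/(-3.278) = 1.2 K.

1.2 K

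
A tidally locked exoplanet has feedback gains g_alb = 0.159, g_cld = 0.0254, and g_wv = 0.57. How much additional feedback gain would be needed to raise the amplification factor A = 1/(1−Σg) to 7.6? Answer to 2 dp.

0.11

Current total gain = 0.7544.
Target gain for A = 7.6: g* = 1 − 1/7.6 = 0.8684.
Additional gain needed = 0.8684 − 0.7544 = 0.11.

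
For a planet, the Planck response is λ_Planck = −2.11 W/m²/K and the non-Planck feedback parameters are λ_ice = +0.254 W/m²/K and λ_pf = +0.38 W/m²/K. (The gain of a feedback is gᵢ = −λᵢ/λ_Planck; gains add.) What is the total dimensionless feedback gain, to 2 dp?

0.30

Convert to gains: g_ice = 0.254/2.11 = 0.1204; g_pf = 0.38/2.11 = 0.1801.
Total gain g = 0.3005.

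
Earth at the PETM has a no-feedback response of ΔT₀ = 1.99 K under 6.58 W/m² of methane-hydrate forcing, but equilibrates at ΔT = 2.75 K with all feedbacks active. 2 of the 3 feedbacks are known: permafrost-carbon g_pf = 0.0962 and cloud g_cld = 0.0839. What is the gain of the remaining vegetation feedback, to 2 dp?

0.10

Amplification A = ΔT/ΔT₀ = 2.75/1.99 = 1.382.
Total gain g = 1 − 1/A = 1 − 1/1.382 = 0.2764.
Known gains sum to 0.0962 + 0.0839 = 0.1801.
g_veg = 0.2764 − 0.1801 = 0.10.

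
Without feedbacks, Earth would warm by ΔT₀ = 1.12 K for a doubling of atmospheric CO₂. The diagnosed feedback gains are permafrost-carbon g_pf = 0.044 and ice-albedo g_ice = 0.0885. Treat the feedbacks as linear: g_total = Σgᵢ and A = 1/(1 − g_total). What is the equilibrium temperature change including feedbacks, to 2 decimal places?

1.29 K

Total gain g = 0.044 + 0.0885 = 0.1325.
Amplification A = 1/(1 − 0.1325) = 1.153.
ΔT = 1.12 × 1.153 = 1.29 K.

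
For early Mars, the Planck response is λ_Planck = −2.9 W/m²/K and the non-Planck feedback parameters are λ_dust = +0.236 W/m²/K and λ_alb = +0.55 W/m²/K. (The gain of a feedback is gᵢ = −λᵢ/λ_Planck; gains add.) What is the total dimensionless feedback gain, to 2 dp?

0.27

Convert to gains: g_dust = 0.236/2.9 = 0.08138; g_alb = 0.55/2.9 = 0.1897.
Total gain g = 0.27108.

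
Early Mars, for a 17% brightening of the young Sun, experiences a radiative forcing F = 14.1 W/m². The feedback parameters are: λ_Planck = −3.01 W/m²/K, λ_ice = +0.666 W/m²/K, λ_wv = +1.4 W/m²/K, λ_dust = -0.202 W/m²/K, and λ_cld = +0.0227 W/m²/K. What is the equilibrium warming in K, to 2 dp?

Net feedback parameter λ = (−3.01) + (+0.666) + (+1.4) + (-0.202) + (+0.0227) = -1.1233 W/m²/K.
ΔT = −F/λ = −14.1/(-1.1233) = 12.55 K.

12.55 K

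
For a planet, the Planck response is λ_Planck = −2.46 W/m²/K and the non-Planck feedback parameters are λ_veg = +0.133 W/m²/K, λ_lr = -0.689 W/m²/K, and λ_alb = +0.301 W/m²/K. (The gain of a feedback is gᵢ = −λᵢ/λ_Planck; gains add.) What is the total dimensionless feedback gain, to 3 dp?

-0.104

Convert to gains: g_veg = 0.133/2.46 = 0.05407; g_lr = -0.689/2.46 = -0.2801; g_alb = 0.301/2.46 = 0.1224.
Total gain g = -0.10363.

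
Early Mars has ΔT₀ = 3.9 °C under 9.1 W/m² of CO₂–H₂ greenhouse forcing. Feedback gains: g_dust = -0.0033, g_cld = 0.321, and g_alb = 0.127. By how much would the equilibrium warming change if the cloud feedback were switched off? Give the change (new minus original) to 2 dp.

Original: g = 0.4447, ΔT = 3.9/(1−0.4447) = 7.0232 °C.
Without cloud: g' = 0.1237, ΔT' = 3.9/(1−0.1237) = 4.4505 °C.
Change = 4.4505 − 7.0232 = -2.57 °C.

-2.57 °C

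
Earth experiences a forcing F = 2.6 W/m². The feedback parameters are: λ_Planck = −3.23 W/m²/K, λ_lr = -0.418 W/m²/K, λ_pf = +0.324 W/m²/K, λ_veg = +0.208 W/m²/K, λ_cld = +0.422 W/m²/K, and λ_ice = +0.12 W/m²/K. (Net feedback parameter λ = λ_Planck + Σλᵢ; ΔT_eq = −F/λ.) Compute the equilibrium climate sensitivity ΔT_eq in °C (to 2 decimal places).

1.01 °C

Net feedback parameter λ = (−3.23) + (-0.418) + (+0.324) + (+0.208) + (+0.422) + (+0.12) = -2.574 W/m²/K.
ΔT = −F/λ = −2.6/(-2.574) = 1.01 °C.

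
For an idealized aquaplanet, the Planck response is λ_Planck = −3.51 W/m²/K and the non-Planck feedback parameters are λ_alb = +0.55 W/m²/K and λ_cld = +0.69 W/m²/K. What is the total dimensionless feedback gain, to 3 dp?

0.353

Convert to gains: g_alb = 0.55/3.51 = 0.1567; g_cld = 0.69/3.51 = 0.1966.
Total gain g = 0.3533.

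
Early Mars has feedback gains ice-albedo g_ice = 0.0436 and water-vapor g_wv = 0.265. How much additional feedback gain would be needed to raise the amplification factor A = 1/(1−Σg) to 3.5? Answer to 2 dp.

Current total gain = 0.3086.
Target gain for A = 3.5: g* = 1 − 1/3.5 = 0.7143.
Additional gain needed = 0.7143 − 0.3086 = 0.41.

0.41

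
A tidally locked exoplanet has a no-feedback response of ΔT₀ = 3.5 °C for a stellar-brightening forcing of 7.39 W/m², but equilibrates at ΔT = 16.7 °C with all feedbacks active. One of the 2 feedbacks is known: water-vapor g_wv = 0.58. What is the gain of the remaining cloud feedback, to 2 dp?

Amplification A = ΔT/ΔT₀ = 16.7/3.5 = 4.771.
Total gain g = 1 − 1/A = 1 − 1/4.771 = 0.7904.
The known gain is 0.58.
g_cld = 0.7904 − 0.58 = 0.21.

0.21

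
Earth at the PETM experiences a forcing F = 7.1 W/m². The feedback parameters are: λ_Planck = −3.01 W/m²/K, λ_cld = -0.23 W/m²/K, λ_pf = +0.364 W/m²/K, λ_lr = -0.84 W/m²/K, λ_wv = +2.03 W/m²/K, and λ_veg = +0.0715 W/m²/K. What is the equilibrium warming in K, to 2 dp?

Net feedback parameter λ = (−3.01) + (-0.23) + (+0.364) + (-0.84) + (+2.03) + (+0.0715) = -1.6145 W/m²/K.
ΔT = −F/λ = −7.1/(-1.6145) = 4.40 K.

4.40 K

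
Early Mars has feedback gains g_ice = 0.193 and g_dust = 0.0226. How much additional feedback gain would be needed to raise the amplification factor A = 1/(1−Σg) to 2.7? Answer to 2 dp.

Current total gain = 0.2156.
Target gain for A = 2.7: g* = 1 − 1/2.7 = 0.6296.
Additional gain needed = 0.6296 − 0.2156 = 0.41.

0.41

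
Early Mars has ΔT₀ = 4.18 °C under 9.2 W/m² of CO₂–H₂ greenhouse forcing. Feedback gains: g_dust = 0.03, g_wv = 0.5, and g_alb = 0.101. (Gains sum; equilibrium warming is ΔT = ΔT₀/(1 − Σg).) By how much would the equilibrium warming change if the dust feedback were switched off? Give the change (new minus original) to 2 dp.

-0.85 °C

Original: g = 0.631, ΔT = 4.18/(1−0.631) = 11.3279 °C.
Without dust: g' = 0.601, ΔT' = 4.18/(1−0.601) = 10.4762 °C.
Change = 10.4762 − 11.3279 = -0.85 °C.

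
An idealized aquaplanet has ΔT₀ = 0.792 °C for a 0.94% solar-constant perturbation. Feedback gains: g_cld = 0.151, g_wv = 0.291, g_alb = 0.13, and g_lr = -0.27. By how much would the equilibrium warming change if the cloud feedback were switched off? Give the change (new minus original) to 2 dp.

Original: g = 0.302, ΔT = 0.792/(1−0.302) = 1.1347 °C.
Without cloud: g' = 0.151, ΔT' = 0.792/(1−0.151) = 0.9329 °C.
Change = 0.9329 − 1.1347 = -0.20 °C.

-0.20 °C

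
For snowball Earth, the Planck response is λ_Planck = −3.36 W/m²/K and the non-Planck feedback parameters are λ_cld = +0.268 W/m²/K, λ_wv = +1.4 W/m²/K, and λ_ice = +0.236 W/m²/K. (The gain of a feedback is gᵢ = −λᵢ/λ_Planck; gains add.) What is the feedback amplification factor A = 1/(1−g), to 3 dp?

2.308

Convert to gains: g_cld = 0.268/3.36 = 0.07976; g_wv = 1.4/3.36 = 0.4167; g_ice = 0.236/3.36 = 0.07024.
Total gain g = 0.5667.
A = 1/(1 − 0.5667) = 2.308.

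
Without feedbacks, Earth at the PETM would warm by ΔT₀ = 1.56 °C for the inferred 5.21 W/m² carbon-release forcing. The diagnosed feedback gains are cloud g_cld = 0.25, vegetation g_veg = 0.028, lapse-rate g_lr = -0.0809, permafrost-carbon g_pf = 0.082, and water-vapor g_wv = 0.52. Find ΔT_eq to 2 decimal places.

Total gain g = 0.25 + 0.028 − 0.0809 + 0.082 + 0.52 = 0.7991.
Amplification A = 1/(1 − 0.7991) = 4.978.
ΔT = 1.56 × 4.978 = 7.77 °C.

7.77 °C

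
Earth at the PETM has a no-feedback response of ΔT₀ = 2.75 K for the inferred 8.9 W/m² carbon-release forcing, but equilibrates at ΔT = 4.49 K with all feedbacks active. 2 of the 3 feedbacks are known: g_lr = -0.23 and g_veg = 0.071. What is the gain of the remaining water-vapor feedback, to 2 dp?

Amplification A = ΔT/ΔT₀ = 4.49/2.75 = 1.633.
Total gain g = 1 − 1/A = 1 − 1/1.633 = 0.3876.
Known gains sum to -0.23 + 0.071 = -0.159.
g_wv = 0.3876 + 0.159 = 0.55.

0.55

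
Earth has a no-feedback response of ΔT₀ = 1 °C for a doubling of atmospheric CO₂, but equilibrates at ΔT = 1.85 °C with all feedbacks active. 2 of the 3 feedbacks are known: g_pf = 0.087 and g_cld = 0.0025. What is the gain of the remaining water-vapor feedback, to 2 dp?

Amplification A = ΔT/ΔT₀ = 1.85/1 = 1.85.
Total gain g = 1 − 1/A = 1 − 1/1.85 = 0.4595.
Known gains sum to 0.087 + 0.0025 = 0.0895.
g_wv = 0.4595 − 0.0895 = 0.37.

0.37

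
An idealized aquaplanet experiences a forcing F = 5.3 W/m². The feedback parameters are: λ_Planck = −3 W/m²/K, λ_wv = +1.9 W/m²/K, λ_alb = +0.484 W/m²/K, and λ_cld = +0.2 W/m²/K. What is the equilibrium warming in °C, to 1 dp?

Net feedback parameter λ = (−3) + (+1.9) + (+0.484) + (+0.2) = -0.416 W/m²/K.
ΔT = −F/λ = −5.3/(-0.416) = 12.7 °C.

12.7 °C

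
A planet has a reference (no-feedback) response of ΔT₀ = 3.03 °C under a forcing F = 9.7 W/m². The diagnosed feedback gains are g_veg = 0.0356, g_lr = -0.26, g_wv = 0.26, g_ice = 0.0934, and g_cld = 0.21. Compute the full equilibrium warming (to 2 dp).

Total gain g = 0.0356 − 0.26 + 0.26 + 0.0934 + 0.21 = 0.339.
Amplification A = 1/(1 − 0.339) = 1.513.
ΔT = 3.03 × 1.513 = 4.58 °C.

4.58 °C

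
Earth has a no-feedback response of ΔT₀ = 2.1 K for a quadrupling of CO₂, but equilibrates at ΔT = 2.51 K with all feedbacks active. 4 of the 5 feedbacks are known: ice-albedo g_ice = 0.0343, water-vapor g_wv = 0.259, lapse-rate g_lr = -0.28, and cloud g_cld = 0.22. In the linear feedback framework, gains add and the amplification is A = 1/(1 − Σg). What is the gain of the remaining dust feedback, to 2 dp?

Amplification A = ΔT/ΔT₀ = 2.51/2.1 = 1.195.
Total gain g = 1 − 1/A = 1 − 1/1.195 = 0.1632.
Known gains sum to 0.0343 + 0.259 − 0.28 + 0.22 = 0.2333.
g_dust = 0.1632 − 0.2333 = -0.07.

-0.07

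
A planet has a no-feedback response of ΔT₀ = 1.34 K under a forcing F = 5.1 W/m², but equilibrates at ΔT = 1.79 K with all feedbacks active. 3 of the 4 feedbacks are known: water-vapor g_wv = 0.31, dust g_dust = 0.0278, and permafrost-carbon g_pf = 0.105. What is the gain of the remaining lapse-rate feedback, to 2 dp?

Amplification A = ΔT/ΔT₀ = 1.79/1.34 = 1.336.
Total gain g = 1 − 1/A = 1 − 1/1.336 = 0.2515.
Known gains sum to 0.31 + 0.0278 + 0.105 = 0.4428.
g_lr = 0.2515 − 0.4428 = -0.19.

-0.19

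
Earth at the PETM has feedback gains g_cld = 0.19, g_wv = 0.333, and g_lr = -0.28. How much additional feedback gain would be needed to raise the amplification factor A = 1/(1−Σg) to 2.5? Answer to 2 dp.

Current total gain = 0.243.
Target gain for A = 2.5: g* = 1 − 1/2.5 = 0.6.
Additional gain needed = 0.6 − 0.243 = 0.36.

0.36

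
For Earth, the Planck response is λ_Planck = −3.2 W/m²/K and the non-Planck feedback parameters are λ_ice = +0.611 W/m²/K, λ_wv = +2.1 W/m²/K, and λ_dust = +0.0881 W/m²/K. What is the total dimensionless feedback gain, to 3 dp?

0.875

Convert to gains: g_ice = 0.611/3.2 = 0.1909; g_wv = 2.1/3.2 = 0.6562; g_dust = 0.0881/3.2 = 0.02753.
Total gain g = 0.87463.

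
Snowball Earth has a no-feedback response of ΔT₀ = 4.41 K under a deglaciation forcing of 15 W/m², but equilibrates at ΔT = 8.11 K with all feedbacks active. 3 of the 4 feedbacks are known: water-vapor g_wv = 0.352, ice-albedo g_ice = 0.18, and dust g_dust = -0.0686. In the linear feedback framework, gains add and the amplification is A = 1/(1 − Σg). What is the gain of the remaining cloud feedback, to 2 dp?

-0.01

Amplification A = ΔT/ΔT₀ = 8.11/4.41 = 1.839.
Total gain g = 1 − 1/A = 1 − 1/1.839 = 0.4562.
Known gains sum to 0.352 + 0.18 − 0.0686 = 0.4634.
g_cld = 0.4562 − 0.4634 = -0.01.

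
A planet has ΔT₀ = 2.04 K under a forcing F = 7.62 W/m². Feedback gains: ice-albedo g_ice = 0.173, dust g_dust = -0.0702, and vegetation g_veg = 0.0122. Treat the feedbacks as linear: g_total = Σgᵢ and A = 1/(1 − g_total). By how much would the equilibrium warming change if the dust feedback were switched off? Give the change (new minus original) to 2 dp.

Original: g = 0.115, ΔT = 2.04/(1−0.115) = 2.3051 K.
Without dust: g' = 0.1852, ΔT' = 2.04/(1−0.1852) = 2.5037 K.
Change = 2.5037 − 2.3051 = 0.20 K.

0.20 K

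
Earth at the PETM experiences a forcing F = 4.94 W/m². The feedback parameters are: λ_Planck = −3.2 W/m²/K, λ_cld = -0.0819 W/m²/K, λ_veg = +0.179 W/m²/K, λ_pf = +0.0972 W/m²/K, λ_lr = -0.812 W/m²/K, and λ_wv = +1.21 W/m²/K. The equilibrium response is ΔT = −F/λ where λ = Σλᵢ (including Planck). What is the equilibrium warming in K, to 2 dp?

Net feedback parameter λ = (−3.2) + (-0.0819) + (+0.179) + (+0.0972) + (-0.812) + (+1.21) = -2.6077 W/m²/K.
ΔT = −F/λ = −4.94/(-2.6077) = 1.89 K.

1.89 K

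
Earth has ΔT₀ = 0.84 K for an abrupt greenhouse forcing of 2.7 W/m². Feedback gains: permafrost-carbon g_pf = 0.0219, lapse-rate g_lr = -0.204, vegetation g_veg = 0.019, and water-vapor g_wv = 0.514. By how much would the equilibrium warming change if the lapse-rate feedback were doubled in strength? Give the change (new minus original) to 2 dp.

Original: g = 0.3509, ΔT = 0.84/(1−0.3509) = 1.2941 K.
With doubled lapse-rate: g' = 0.1469, ΔT' = 0.84/(1−0.1469) = 0.9846 K.
Change = 0.9846 − 1.2941 = -0.31 K.

-0.31 K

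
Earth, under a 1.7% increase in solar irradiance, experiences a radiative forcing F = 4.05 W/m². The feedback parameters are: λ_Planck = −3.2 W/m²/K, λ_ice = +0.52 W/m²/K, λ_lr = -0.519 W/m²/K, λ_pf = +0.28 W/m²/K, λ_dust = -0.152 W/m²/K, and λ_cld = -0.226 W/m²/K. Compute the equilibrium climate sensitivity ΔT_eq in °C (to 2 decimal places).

Net feedback parameter λ = (−3.2) + (+0.52) + (-0.519) + (+0.28) + (-0.152) + (-0.226) = -3.297 W/m²/K.
ΔT = −F/λ = −4.05/(-3.297) = 1.23 °C.

1.23 °C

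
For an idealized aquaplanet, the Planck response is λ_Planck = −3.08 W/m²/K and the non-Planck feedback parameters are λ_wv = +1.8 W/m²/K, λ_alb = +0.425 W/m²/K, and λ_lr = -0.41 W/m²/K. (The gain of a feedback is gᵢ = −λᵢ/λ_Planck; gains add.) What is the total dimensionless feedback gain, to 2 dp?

Convert to gains: g_wv = 1.8/3.08 = 0.5844; g_alb = 0.425/3.08 = 0.138; g_lr = -0.41/3.08 = -0.1331.
Total gain g = 0.5893.

0.59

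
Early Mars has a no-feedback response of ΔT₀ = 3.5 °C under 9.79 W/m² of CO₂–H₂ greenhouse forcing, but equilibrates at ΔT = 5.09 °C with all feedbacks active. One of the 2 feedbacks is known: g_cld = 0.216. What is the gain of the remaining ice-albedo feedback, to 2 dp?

Amplification A = ΔT/ΔT₀ = 5.09/3.5 = 1.454.
Total gain g = 1 − 1/A = 1 − 1/1.454 = 0.3122.
The known gain is 0.216.
g_ice = 0.3122 − 0.216 = 0.10.

0.10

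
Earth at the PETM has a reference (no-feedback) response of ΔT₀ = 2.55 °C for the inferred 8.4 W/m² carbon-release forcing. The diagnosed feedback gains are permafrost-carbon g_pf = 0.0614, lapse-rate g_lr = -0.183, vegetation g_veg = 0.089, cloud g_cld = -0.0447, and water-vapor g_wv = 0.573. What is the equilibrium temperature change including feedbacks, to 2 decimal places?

5.06 °C

Total gain g = 0.0614 − 0.183 + 0.089 − 0.0447 + 0.573 = 0.4957.
Amplification A = 1/(1 − 0.4957) = 1.983.
ΔT = 2.55 × 1.983 = 5.06 °C.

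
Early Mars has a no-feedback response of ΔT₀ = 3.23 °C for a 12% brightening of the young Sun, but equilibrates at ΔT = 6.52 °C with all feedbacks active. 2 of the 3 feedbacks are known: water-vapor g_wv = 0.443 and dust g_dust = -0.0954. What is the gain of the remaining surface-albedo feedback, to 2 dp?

0.16

Amplification A = ΔT/ΔT₀ = 6.52/3.23 = 2.019.
Total gain g = 1 − 1/A = 1 − 1/2.019 = 0.5047.
Known gains sum to 0.443 − 0.0954 = 0.3476.
g_alb = 0.5047 − 0.3476 = 0.16.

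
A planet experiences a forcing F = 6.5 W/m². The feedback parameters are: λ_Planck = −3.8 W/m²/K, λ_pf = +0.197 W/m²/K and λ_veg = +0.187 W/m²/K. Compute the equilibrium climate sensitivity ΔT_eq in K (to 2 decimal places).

Net feedback parameter λ = (−3.8) + (+0.197) + (+0.187) = -3.416 W/m²/K.
ΔT = −F/λ = −6.5/(-3.416) = 1.90 K.

1.90 K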